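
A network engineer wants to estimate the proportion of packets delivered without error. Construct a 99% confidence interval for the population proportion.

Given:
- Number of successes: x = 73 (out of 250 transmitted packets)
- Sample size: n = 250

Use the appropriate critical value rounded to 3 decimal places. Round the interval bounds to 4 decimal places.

Sample proportion: p̂ = 73/250 = 0.292000

Check conditions for normal approximation:
  np̂ = 73 ≥ 10 ✓
  n(1-p̂) = 177 ≥ 10 ✓

The sample is large enough, so use a z-interval (normal approximation) for the proportion.

For 99% confidence, z* = 2.576 (from standard normal table)

Standard error: SE = √(p̂(1-p̂)/n) = √(0.292000×0.708000/250) = 0.02875663

Margin of error: E = z* × SE = 2.576 × 0.02875663 = 0.074077

Z-interval: p̂ ± E = 0.292000 ± 0.074077 = (0.217923, 0.366077)

Rounded to 4 decimal places:

(0.2179, 0.3661)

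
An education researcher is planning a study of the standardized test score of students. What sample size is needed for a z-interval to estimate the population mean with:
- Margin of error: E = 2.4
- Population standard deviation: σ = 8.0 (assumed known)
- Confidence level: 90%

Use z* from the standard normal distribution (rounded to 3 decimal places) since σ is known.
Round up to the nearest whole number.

Using z* since population σ is known (z-interval formula).

For 90% confidence, z* = 1.645 (from standard normal table)

Sample size formula for z-interval: n = (z*σ/E)²

n = (1.645 × 8.0 / 2.4)²
  = (5.483333)²
  = 30.0669

Round up to the nearest whole number: n = 31

31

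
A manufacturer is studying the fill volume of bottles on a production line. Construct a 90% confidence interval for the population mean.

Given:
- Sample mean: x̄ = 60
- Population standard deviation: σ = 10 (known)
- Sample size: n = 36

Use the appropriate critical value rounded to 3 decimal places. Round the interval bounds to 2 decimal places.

The population standard deviation σ is known, so use a z-interval (standard normal critical value).

For 90% confidence, z* = 1.645 (from standard normal table)

Standard error: SE = σ/√n = 10/√36 = 1.666667

Margin of error: E = z* × SE = 1.645 × 1.666667 = 2.7417

Z-interval: x̄ ± E = 60 ± 2.7417 = (57.2583, 62.7417)

Rounded to 2 decimal places:

(57.26, 62.74)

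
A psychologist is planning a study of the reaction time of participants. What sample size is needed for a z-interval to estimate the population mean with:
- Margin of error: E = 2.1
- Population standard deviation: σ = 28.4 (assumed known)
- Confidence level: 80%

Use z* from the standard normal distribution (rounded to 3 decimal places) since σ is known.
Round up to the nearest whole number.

Using z* since population σ is known (z-interval formula).

For 80% confidence, z* = 1.282 (from standard normal table)

Sample size formula for z-interval: n = (z*σ/E)²

n = (1.282 × 28.4 / 2.1)²
  = (17.337524)²
  = 300.5897

Round up to the nearest whole number: n = 301

301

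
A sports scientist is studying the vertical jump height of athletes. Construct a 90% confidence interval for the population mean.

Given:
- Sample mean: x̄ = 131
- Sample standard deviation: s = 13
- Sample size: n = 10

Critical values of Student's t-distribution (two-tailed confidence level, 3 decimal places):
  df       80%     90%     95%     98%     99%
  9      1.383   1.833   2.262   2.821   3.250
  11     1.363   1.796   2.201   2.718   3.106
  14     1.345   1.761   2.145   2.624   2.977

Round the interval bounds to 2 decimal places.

The population standard deviation σ is unknown (only the sample standard deviation s is given), so use a t-interval with df = n - 1 = 10 - 1 = 9.

For 90% confidence with df = 9, t* = 1.833 (from t-table)

Standard error: SE = s/√n = 13/√10 = 4.110961

Margin of error: E = t* × SE = 1.833 × 4.110961 = 7.5354

T-interval: x̄ ± E = 131 ± 7.5354 = (123.4646, 138.5354)

Rounded to 2 decimal places:

(123.46, 138.54)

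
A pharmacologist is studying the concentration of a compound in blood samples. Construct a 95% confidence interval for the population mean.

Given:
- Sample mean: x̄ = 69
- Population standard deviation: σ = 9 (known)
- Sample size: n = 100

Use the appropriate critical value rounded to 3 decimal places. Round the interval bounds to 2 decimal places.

The population standard deviation σ is known, so use a z-interval (standard normal critical value).

For 95% confidence, z* = 1.96 (from standard normal table)

Standard error: SE = σ/√n = 9/√100 = 0.900000

Margin of error: E = z* × SE = 1.96 × 0.900000 = 1.7640

Z-interval: x̄ ± E = 69 ± 1.7640 = (67.2360, 70.7640)

Rounded to 2 decimal places:

(67.24, 70.76)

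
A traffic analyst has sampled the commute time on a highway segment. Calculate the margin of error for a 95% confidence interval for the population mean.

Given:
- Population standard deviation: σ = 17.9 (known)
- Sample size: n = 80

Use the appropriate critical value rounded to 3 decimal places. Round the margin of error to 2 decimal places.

The population standard deviation σ is known, so use the z-interval margin of error formula.

For 95% confidence, z* = 1.96 (from standard normal table)

Margin of error formula for z-interval: E = z* × σ/√n

E = 1.96 × 17.9/√80
  = 1.96 × 2.001281
  = 3.9225

Rounded to 2 decimal places:

3.92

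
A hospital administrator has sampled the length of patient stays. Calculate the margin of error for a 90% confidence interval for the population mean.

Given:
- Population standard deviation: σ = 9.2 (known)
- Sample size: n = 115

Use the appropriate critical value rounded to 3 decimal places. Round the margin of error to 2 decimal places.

The population standard deviation σ is known, so use the z-interval margin of error formula.

For 90% confidence, z* = 1.645 (from standard normal table)

Margin of error formula for z-interval: E = z* × σ/√n

E = 1.645 × 9.2/√115
  = 1.645 × 0.857904
  = 1.4113

Rounded to 2 decimal places:

1.41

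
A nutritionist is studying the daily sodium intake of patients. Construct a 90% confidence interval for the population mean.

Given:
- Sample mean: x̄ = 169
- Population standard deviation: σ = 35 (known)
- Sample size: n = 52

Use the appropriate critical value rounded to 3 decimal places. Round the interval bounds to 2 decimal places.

The population standard deviation σ is known, so use a z-interval (standard normal critical value).

For 90% confidence, z* = 1.645 (from standard normal table)

Standard error: SE = σ/√n = 35/√52 = 4.853627

Margin of error: E = z* × SE = 1.645 × 4.853627 = 7.9842

Z-interval: x̄ ± E = 169 ± 7.9842 = (161.0158, 176.9842)

Rounded to 2 decimal places:

(161.02, 176.98)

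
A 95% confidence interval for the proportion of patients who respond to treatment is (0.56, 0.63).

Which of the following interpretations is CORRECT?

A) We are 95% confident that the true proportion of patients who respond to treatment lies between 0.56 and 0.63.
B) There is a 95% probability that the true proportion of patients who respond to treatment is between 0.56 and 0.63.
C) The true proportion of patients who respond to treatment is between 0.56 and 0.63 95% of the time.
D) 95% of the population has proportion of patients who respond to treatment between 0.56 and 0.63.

A confidence interval represents our confidence in the procedure, not a probability statement about the parameter.

Key concept: If we repeated this sampling process many times and computed a 95% CI each time, about 95% of those intervals would contain the true population parameter.

For this specific interval (0.56, 0.63):
- Midpoint (point estimate): 0.595
- Margin of error: 0.035

The correct interpretation is the one stating confidence that the true parameter lies in the interval — option A.

A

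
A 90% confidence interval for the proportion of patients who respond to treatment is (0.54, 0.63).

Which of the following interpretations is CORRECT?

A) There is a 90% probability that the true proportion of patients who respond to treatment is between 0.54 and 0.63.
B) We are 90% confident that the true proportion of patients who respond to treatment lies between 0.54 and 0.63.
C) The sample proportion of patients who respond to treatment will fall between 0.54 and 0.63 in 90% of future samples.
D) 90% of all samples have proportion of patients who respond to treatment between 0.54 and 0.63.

A confidence interval represents our confidence in the procedure, not a probability statement about the parameter.

Key concept: If we repeated this sampling process many times and computed a 90% CI each time, about 90% of those intervals would contain the true population parameter.

For this specific interval (0.54, 0.63):
- Midpoint (point estimate): 0.585
- Margin of error: 0.045

The correct interpretation is the one stating confidence that the true parameter lies in the interval — option B.

B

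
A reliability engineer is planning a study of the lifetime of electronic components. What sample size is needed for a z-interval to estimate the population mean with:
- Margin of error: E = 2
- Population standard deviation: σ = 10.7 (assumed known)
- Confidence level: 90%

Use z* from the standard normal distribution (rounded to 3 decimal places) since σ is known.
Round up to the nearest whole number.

Using z* since population σ is known (z-interval formula).

For 90% confidence, z* = 1.645 (from standard normal table)

Sample size formula for z-interval: n = (z*σ/E)²

n = (1.645 × 10.7 / 2)²
  = (8.800750)²
  = 77.4532

Round up to the nearest whole number: n = 78

78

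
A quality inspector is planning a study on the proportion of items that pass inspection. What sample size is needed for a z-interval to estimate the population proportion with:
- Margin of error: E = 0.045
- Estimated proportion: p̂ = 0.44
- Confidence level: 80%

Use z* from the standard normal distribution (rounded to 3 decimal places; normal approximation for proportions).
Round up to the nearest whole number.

Using z* for proportion z-interval (normal approximation).

For 80% confidence, z* = 1.282 (from standard normal table)

Sample size formula for proportion z-interval: n = z*²p̂(1-p̂)/E²

n = 1.282² × 0.44 × 0.56 / 0.045²
  = 1.643524 × 0.2464 / 0.002025
  = 199.9824

Round up to the nearest whole number: n = 200

200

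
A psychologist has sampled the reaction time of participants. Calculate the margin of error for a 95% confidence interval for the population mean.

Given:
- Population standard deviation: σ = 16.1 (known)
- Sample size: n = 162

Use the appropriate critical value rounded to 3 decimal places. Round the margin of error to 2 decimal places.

The population standard deviation σ is known, so use the z-interval margin of error formula.

For 95% confidence, z* = 1.96 (from standard normal table)

Margin of error formula for z-interval: E = z* × σ/√n

E = 1.96 × 16.1/√162
  = 1.96 × 1.264935
  = 2.4793

Rounded to 2 decimal places:

2.48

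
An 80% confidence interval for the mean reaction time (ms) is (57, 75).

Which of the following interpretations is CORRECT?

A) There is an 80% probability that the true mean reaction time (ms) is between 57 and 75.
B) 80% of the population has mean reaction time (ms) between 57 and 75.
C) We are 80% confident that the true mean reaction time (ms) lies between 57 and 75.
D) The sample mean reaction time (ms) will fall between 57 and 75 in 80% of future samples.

A confidence interval represents our confidence in the procedure, not a probability statement about the parameter.

Key concept: If we repeated this sampling process many times and computed an 80% CI each time, about 80% of those intervals would contain the true population parameter.

For this specific interval (57, 75):
- Midpoint (point estimate): 66
- Margin of error: 9

The correct interpretation is the one stating confidence that the true parameter lies in the interval — option C.

C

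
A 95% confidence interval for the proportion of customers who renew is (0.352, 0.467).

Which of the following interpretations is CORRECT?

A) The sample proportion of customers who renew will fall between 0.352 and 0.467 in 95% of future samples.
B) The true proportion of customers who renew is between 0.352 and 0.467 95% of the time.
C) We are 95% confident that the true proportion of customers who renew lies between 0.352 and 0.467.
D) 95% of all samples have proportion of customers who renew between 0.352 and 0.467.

A confidence interval represents our confidence in the procedure, not a probability statement about the parameter.

Key concept: If we repeated this sampling process many times and computed a 95% CI each time, about 95% of those intervals would contain the true population parameter.

For this specific interval (0.352, 0.467):
- Midpoint (point estimate): 0.4095
- Margin of error: 0.0575

The correct interpretation is the one stating confidence that the true parameter lies in the interval — option C.

C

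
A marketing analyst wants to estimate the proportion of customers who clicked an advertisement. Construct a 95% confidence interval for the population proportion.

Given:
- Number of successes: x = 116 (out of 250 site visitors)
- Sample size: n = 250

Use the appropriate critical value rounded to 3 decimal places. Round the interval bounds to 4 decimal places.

Sample proportion: p̂ = 116/250 = 0.464000

Check conditions for normal approximation:
  np̂ = 116 ≥ 10 ✓
  n(1-p̂) = 134 ≥ 10 ✓

The sample is large enough, so use a z-interval (normal approximation) for the proportion.

For 95% confidence, z* = 1.96 (from standard normal table)

Standard error: SE = √(p̂(1-p̂)/n) = √(0.464000×0.536000/250) = 0.03154070

Margin of error: E = z* × SE = 1.96 × 0.03154070 = 0.061820

Z-interval: p̂ ± E = 0.464000 ± 0.061820 = (0.402180, 0.525820)

Rounded to 4 decimal places:

(0.4022, 0.5258)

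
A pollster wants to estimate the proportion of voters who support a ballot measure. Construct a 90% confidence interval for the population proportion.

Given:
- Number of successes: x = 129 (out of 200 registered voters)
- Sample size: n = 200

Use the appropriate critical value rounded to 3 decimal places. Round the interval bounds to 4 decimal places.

Sample proportion: p̂ = 129/200 = 0.645000

Check conditions for normal approximation:
  np̂ = 129 ≥ 10 ✓
  n(1-p̂) = 71 ≥ 10 ✓

The sample is large enough, so use a z-interval (normal approximation) for the proportion.

For 90% confidence, z* = 1.645 (from standard normal table)

Standard error: SE = √(p̂(1-p̂)/n) = √(0.645000×0.355000/200) = 0.03383600

Margin of error: E = z* × SE = 1.645 × 0.03383600 = 0.055660

Z-interval: p̂ ± E = 0.645000 ± 0.055660 = (0.589340, 0.700660)

Rounded to 4 decimal places:

(0.5893, 0.7007)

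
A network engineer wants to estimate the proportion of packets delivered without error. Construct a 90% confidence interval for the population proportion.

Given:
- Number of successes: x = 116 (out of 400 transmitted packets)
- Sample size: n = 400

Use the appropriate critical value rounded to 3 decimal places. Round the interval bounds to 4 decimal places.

Sample proportion: p̂ = 116/400 = 0.290000

Check conditions for normal approximation:
  np̂ = 116 ≥ 10 ✓
  n(1-p̂) = 284 ≥ 10 ✓

The sample is large enough, so use a z-interval (normal approximation) for the proportion.

For 90% confidence, z* = 1.645 (from standard normal table)

Standard error: SE = √(p̂(1-p̂)/n) = √(0.290000×0.710000/400) = 0.02268810

Margin of error: E = z* × SE = 1.645 × 0.02268810 = 0.037322

Z-interval: p̂ ± E = 0.290000 ± 0.037322 = (0.252678, 0.327322)

Rounded to 4 decimal places:

(0.2527, 0.3273)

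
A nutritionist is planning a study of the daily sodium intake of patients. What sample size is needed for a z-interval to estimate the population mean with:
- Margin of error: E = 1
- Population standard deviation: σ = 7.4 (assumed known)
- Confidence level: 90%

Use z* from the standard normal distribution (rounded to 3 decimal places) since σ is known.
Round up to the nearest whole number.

Using z* since population σ is known (z-interval formula).

For 90% confidence, z* = 1.645 (from standard normal table)

Sample size formula for z-interval: n = (z*σ/E)²

n = (1.645 × 7.4 / 1)²
  = (12.173000)²
  = 148.1819

Round up to the nearest whole number: n = 149

149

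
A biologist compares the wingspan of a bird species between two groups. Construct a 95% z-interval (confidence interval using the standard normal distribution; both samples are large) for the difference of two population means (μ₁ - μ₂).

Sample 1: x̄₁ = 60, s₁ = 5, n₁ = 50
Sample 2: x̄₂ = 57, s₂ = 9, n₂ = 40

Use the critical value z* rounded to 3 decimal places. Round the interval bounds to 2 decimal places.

Both samples are large (n₁ = 50 ≥ 30, n₂ = 40 ≥ 30), so a z-interval for the difference of means applies.

Point estimate: x̄₁ - x̄₂ = 60 - 57 = 3

Standard error: SE = √(s₁²/n₁ + s₂²/n₂)
= √(5²/50 + 9²/40)
= √(0.500000 + 2.025000)
= 1.589025

For 95% confidence, z* = 1.96 (from standard normal table)
Margin of error: E = z* × SE = 1.96 × 1.589025 = 3.1145

Z-interval: (x̄₁ - x̄₂) ± E = 3 ± 3.1145 = (-0.1145, 6.1145)

Rounded to 2 decimal places:

(-0.11, 6.11)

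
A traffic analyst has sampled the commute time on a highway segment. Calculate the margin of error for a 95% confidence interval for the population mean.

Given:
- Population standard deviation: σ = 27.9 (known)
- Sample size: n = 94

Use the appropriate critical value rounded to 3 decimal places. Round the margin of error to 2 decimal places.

The population standard deviation σ is known, so use the z-interval margin of error formula.

For 95% confidence, z* = 1.96 (from standard normal table)

Margin of error formula for z-interval: E = z* × σ/√n

E = 1.96 × 27.9/√94
  = 1.96 × 2.877665
  = 5.6402

Rounded to 2 decimal places:

5.64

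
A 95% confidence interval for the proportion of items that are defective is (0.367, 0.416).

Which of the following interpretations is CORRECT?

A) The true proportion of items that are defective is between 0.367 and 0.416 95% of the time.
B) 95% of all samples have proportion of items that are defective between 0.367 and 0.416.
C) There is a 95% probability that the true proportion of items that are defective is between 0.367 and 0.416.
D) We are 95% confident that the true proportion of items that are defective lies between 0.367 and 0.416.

A confidence interval represents our confidence in the procedure, not a probability statement about the parameter.

Key concept: If we repeated this sampling process many times and computed a 95% CI each time, about 95% of those intervals would contain the true population parameter.

For this specific interval (0.367, 0.416):
- Midpoint (point estimate): 0.3915
- Margin of error: 0.0245

The correct interpretation is the one stating confidence that the true parameter lies in the interval — option D.

D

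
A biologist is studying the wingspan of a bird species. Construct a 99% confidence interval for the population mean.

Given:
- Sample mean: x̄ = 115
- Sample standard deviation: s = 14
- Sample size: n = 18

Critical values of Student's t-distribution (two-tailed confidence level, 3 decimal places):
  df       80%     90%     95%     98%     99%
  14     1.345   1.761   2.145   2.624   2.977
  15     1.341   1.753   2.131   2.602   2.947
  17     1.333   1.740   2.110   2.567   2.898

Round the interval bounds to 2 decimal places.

The population standard deviation σ is unknown (only the sample standard deviation s is given), so use a t-interval with df = n - 1 = 18 - 1 = 17.

For 99% confidence with df = 17, t* = 2.898 (from t-table)

Standard error: SE = s/√n = 14/√18 = 3.299832

Margin of error: E = t* × SE = 2.898 × 3.299832 = 9.5629

T-interval: x̄ ± E = 115 ± 9.5629 = (105.4371, 124.5629)

Rounded to 2 decimal places:

(105.44, 124.56)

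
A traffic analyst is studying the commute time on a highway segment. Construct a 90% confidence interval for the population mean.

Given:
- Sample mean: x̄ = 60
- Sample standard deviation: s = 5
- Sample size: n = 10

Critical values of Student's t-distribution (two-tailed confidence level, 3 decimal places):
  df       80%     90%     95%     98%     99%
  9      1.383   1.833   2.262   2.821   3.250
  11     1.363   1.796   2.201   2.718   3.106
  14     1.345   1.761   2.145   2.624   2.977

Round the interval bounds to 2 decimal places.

The population standard deviation σ is unknown (only the sample standard deviation s is given), so use a t-interval with df = n - 1 = 10 - 1 = 9.

For 90% confidence with df = 9, t* = 1.833 (from t-table)

Standard error: SE = s/√n = 5/√10 = 1.581139

Margin of error: E = t* × SE = 1.833 × 1.581139 = 2.8982

T-interval: x̄ ± E = 60 ± 2.8982 = (57.1018, 62.8982)

Rounded to 2 decimal places:

(57.10, 62.90)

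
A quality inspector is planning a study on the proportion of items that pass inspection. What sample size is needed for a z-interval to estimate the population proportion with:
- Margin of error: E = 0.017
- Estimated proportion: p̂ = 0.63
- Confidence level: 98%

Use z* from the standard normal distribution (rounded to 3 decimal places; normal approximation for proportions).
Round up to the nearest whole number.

Using z* for proportion z-interval (normal approximation).

For 98% confidence, z* = 2.326 (from standard normal table)

Sample size formula for proportion z-interval: n = z*²p̂(1-p̂)/E²

n = 2.326² × 0.63 × 0.37 / 0.017²
  = 5.410276 × 0.2331 / 0.000289
  = 4363.7901

Round up to the nearest whole number: n = 4364

4364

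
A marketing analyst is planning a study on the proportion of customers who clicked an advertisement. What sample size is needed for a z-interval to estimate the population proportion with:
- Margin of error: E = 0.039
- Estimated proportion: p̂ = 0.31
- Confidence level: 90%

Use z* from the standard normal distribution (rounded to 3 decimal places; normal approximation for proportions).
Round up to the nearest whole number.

Using z* for proportion z-interval (normal approximation).

For 90% confidence, z* = 1.645 (from standard normal table)

Sample size formula for proportion z-interval: n = z*²p̂(1-p̂)/E²

n = 1.645² × 0.31 × 0.69 / 0.039²
  = 2.706025 × 0.2139 / 0.001521
  = 380.5514

Round up to the nearest whole number: n = 381

381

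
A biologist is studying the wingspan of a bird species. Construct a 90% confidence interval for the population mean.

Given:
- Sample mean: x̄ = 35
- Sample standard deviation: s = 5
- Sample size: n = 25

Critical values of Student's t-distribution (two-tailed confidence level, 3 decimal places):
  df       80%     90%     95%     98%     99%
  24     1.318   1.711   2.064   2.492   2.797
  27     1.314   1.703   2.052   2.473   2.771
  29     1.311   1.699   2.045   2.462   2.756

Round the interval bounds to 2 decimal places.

The population standard deviation σ is unknown (only the sample standard deviation s is given), so use a t-interval with df = n - 1 = 25 - 1 = 24.

For 90% confidence with df = 24, t* = 1.711 (from t-table)

Standard error: SE = s/√n = 5/√25 = 1.000000

Margin of error: E = t* × SE = 1.711 × 1.000000 = 1.7110

T-interval: x̄ ± E = 35 ± 1.7110 = (33.2890, 36.7110)

Rounded to 2 decimal places:

(33.29, 36.71)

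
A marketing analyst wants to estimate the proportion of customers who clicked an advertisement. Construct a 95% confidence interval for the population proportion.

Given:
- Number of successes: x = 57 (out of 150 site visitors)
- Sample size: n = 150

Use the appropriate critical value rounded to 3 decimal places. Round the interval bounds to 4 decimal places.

Sample proportion: p̂ = 57/150 = 0.380000

Check conditions for normal approximation:
  np̂ = 57 ≥ 10 ✓
  n(1-p̂) = 93 ≥ 10 ✓

The sample is large enough, so use a z-interval (normal approximation) for the proportion.

For 95% confidence, z* = 1.96 (from standard normal table)

Standard error: SE = √(p̂(1-p̂)/n) = √(0.380000×0.620000/150) = 0.03963164

Margin of error: E = z* × SE = 1.96 × 0.03963164 = 0.077678

Z-interval: p̂ ± E = 0.380000 ± 0.077678 = (0.302322, 0.457678)

Rounded to 4 decimal places:

(0.3023, 0.4577)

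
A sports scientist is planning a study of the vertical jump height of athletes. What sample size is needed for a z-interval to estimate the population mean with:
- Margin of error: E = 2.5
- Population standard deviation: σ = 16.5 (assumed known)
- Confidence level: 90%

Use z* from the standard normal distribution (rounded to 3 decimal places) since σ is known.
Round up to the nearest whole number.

Using z* since population σ is known (z-interval formula).

For 90% confidence, z* = 1.645 (from standard normal table)

Sample size formula for z-interval: n = (z*σ/E)²

n = (1.645 × 16.5 / 2.5)²
  = (10.857000)²
  = 117.8744

Round up to the nearest whole number: n = 118

118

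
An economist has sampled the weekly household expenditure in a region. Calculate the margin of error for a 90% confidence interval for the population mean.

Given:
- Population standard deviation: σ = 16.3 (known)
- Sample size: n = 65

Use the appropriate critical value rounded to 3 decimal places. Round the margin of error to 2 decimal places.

The population standard deviation σ is known, so use the z-interval margin of error formula.

For 90% confidence, z* = 1.645 (from standard normal table)

Margin of error formula for z-interval: E = z* × σ/√n

E = 1.645 × 16.3/√65
  = 1.645 × 2.021766
  = 3.3258

Rounded to 2 decimal places:

3.33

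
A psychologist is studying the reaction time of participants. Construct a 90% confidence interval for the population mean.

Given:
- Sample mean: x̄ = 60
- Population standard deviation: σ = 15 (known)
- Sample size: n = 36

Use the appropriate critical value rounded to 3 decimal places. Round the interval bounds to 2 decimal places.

The population standard deviation σ is known, so use a z-interval (standard normal critical value).

For 90% confidence, z* = 1.645 (from standard normal table)

Standard error: SE = σ/√n = 15/√36 = 2.500000

Margin of error: E = z* × SE = 1.645 × 2.500000 = 4.1125

Z-interval: x̄ ± E = 60 ± 4.1125 = (55.8875, 64.1125)

Rounded to 2 decimal places:

(55.89, 64.11)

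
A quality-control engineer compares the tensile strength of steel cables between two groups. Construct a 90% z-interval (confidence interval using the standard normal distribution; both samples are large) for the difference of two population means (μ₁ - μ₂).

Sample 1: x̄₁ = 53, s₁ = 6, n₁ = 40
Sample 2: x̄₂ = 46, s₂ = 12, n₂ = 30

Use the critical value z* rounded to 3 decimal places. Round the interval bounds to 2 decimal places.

Both samples are large (n₁ = 40 ≥ 30, n₂ = 30 ≥ 30), so a z-interval for the difference of means applies.

Point estimate: x̄₁ - x̄₂ = 53 - 46 = 7

Standard error: SE = √(s₁²/n₁ + s₂²/n₂)
= √(6²/40 + 12²/30)
= √(0.900000 + 4.800000)
= 2.387467

For 90% confidence, z* = 1.645 (from standard normal table)
Margin of error: E = z* × SE = 1.645 × 2.387467 = 3.9274

Z-interval: (x̄₁ - x̄₂) ± E = 7 ± 3.9274 = (3.0726, 10.9274)

Rounded to 2 decimal places:

(3.07, 10.93)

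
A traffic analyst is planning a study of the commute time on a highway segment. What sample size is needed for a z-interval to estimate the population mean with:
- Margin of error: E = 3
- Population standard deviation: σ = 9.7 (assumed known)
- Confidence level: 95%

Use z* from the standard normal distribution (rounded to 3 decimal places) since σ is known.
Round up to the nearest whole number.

Using z* since population σ is known (z-interval formula).

For 95% confidence, z* = 1.96 (from standard normal table)

Sample size formula for z-interval: n = (z*σ/E)²

n = (1.96 × 9.7 / 3)²
  = (6.337333)²
  = 40.1618

Round up to the nearest whole number: n = 41

41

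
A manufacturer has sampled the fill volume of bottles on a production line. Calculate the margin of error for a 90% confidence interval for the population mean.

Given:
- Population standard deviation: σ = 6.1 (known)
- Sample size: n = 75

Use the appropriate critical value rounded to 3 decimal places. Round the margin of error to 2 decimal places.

The population standard deviation σ is known, so use the z-interval margin of error formula.

For 90% confidence, z* = 1.645 (from standard normal table)

Margin of error formula for z-interval: E = z* × σ/√n

E = 1.645 × 6.1/√75
  = 1.645 × 0.704367
  = 1.1587

Rounded to 2 decimal places:

1.16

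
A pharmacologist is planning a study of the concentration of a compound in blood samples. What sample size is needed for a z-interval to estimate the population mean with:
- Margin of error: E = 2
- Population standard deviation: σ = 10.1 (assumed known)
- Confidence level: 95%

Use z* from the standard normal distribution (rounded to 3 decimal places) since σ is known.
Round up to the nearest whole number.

Using z* since population σ is known (z-interval formula).

For 95% confidence, z* = 1.96 (from standard normal table)

Sample size formula for z-interval: n = (z*σ/E)²

n = (1.96 × 10.1 / 2)²
  = (9.898000)²
  = 97.9704

Round up to the nearest whole number: n = 98

98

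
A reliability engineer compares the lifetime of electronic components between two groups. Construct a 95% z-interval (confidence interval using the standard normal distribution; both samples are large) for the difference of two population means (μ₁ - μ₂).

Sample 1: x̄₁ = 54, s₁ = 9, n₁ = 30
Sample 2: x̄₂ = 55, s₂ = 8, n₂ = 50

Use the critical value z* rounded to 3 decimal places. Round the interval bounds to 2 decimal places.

Both samples are large (n₁ = 30 ≥ 30, n₂ = 50 ≥ 30), so a z-interval for the difference of means applies.

Point estimate: x̄₁ - x̄₂ = 54 - 55 = -1

Standard error: SE = √(s₁²/n₁ + s₂²/n₂)
= √(9²/30 + 8²/50)
= √(2.700000 + 1.280000)
= 1.994994

For 95% confidence, z* = 1.96 (from standard normal table)
Margin of error: E = z* × SE = 1.96 × 1.994994 = 3.9102

Z-interval: (x̄₁ - x̄₂) ± E = -1 ± 3.9102 = (-4.9102, 2.9102)

Rounded to 2 decimal places:

(-4.91, 2.91)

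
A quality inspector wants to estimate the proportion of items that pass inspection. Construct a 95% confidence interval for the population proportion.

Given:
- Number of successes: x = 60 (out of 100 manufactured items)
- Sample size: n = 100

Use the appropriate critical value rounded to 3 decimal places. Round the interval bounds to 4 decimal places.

Sample proportion: p̂ = 60/100 = 0.600000

Check conditions for normal approximation:
  np̂ = 60 ≥ 10 ✓
  n(1-p̂) = 40 ≥ 10 ✓

The sample is large enough, so use a z-interval (normal approximation) for the proportion.

For 95% confidence, z* = 1.96 (from standard normal table)

Standard error: SE = √(p̂(1-p̂)/n) = √(0.600000×0.400000/100) = 0.04898979

Margin of error: E = z* × SE = 1.96 × 0.04898979 = 0.096020

Z-interval: p̂ ± E = 0.600000 ± 0.096020 = (0.503980, 0.696020)

Rounded to 4 decimal places:

(0.5040, 0.6960)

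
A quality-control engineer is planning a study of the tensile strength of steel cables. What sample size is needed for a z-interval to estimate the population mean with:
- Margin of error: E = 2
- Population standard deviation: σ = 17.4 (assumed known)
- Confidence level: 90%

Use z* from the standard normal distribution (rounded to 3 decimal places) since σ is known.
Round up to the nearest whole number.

Using z* since population σ is known (z-interval formula).

For 90% confidence, z* = 1.645 (from standard normal table)

Sample size formula for z-interval: n = (z*σ/E)²

n = (1.645 × 17.4 / 2)²
  = (14.311500)²
  = 204.8190

Round up to the nearest whole number: n = 205

205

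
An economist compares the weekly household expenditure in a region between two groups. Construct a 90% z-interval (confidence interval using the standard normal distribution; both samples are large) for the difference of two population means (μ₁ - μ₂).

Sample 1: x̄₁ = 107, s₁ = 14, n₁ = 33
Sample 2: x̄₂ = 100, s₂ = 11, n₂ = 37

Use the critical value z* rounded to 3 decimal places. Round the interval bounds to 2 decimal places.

Both samples are large (n₁ = 33 ≥ 30, n₂ = 37 ≥ 30), so a z-interval for the difference of means applies.

Point estimate: x̄₁ - x̄₂ = 107 - 100 = 7

Standard error: SE = √(s₁²/n₁ + s₂²/n₂)
= √(14²/33 + 11²/37)
= √(5.939394 + 3.270270)
= 3.034743

For 90% confidence, z* = 1.645 (from standard normal table)
Margin of error: E = z* × SE = 1.645 × 3.034743 = 4.9922

Z-interval: (x̄₁ - x̄₂) ± E = 7 ± 4.9922 = (2.0078, 11.9922)

Rounded to 2 decimal places:

(2.01, 11.99)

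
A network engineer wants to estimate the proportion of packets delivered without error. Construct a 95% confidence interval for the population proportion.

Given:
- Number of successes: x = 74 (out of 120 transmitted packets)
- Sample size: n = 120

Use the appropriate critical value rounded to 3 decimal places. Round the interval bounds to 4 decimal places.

Sample proportion: p̂ = 74/120 = 0.616667

Check conditions for normal approximation:
  np̂ = 74 ≥ 10 ✓
  n(1-p̂) = 46 ≥ 10 ✓

The sample is large enough, so use a z-interval (normal approximation) for the proportion.

For 95% confidence, z* = 1.96 (from standard normal table)

Standard error: SE = √(p̂(1-p̂)/n) = √(0.616667×0.383333/120) = 0.04438364

Margin of error: E = z* × SE = 1.96 × 0.04438364 = 0.086992

Z-interval: p̂ ± E = 0.616667 ± 0.086992 = (0.529675, 0.703659)

Rounded to 4 decimal places:

(0.5297, 0.7037)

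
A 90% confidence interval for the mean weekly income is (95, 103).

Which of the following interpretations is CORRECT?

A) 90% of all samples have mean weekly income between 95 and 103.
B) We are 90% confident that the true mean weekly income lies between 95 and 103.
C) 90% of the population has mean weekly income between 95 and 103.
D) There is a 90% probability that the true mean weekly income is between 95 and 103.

A confidence interval represents our confidence in the procedure, not a probability statement about the parameter.

Key concept: If we repeated this sampling process many times and computed a 90% CI each time, about 90% of those intervals would contain the true population parameter.

For this specific interval (95, 103):
- Midpoint (point estimate): 99
- Margin of error: 4

The correct interpretation is the one stating confidence that the true parameter lies in the interval — option B.

B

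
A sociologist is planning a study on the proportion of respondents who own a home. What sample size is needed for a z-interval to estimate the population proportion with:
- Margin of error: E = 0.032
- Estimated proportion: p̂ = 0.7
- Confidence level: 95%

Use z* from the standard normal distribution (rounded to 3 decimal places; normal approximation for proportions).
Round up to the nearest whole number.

Using z* for proportion z-interval (normal approximation).

For 95% confidence, z* = 1.96 (from standard normal table)

Sample size formula for proportion z-interval: n = z*²p̂(1-p̂)/E²

n = 1.96² × 0.7 × 0.3 / 0.032²
  = 3.8416 × 0.21 / 0.001024
  = 787.8281

Round up to the nearest whole number: n = 788

788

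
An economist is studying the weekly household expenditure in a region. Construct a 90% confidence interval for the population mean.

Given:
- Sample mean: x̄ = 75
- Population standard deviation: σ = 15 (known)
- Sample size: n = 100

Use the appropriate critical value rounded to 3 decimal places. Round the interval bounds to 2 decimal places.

The population standard deviation σ is known, so use a z-interval (standard normal critical value).

For 90% confidence, z* = 1.645 (from standard normal table)

Standard error: SE = σ/√n = 15/√100 = 1.500000

Margin of error: E = z* × SE = 1.645 × 1.500000 = 2.4675

Z-interval: x̄ ± E = 75 ± 2.4675 = (72.5325, 77.4675)

Rounded to 2 decimal places:

(72.53, 77.47)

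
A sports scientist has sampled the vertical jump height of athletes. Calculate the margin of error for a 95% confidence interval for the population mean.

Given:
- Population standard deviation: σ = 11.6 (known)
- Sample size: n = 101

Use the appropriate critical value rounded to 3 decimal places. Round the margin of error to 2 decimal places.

The population standard deviation σ is known, so use the z-interval margin of error formula.

For 95% confidence, z* = 1.96 (from standard normal table)

Margin of error formula for z-interval: E = z* × σ/√n

E = 1.96 × 11.6/√101
  = 1.96 × 1.154243
  = 2.2623

Rounded to 2 decimal places:

2.26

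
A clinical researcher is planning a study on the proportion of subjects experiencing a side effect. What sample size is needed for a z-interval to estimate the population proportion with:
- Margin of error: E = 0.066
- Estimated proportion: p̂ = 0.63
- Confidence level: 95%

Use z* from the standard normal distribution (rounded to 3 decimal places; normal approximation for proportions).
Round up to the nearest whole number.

Using z* for proportion z-interval (normal approximation).

For 95% confidence, z* = 1.96 (from standard normal table)

Sample size formula for proportion z-interval: n = z*²p̂(1-p̂)/E²

n = 1.96² × 0.63 × 0.37 / 0.066²
  = 3.8416 × 0.2331 / 0.004356
  = 205.5732

Round up to the nearest whole number: n = 206

206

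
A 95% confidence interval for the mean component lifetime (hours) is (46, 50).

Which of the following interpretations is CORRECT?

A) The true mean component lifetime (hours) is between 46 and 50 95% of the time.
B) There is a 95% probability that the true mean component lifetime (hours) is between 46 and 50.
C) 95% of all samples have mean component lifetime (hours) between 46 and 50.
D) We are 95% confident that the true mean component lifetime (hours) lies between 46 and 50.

A confidence interval represents our confidence in the procedure, not a probability statement about the parameter.

Key concept: If we repeated this sampling process many times and computed a 95% CI each time, about 95% of those intervals would contain the true population parameter.

For this specific interval (46, 50):
- Midpoint (point estimate): 48
- Margin of error: 2

The correct interpretation is the one stating confidence that the true parameter lies in the interval — option D.

D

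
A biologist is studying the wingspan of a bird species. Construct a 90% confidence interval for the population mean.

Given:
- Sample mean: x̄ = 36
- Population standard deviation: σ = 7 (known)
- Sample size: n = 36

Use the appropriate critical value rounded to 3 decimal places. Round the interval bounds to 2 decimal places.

The population standard deviation σ is known, so use a z-interval (standard normal critical value).

For 90% confidence, z* = 1.645 (from standard normal table)

Standard error: SE = σ/√n = 7/√36 = 1.166667

Margin of error: E = z* × SE = 1.645 × 1.166667 = 1.9192

Z-interval: x̄ ± E = 36 ± 1.9192 = (34.0808, 37.9192)

Rounded to 2 decimal places:

(34.08, 37.92)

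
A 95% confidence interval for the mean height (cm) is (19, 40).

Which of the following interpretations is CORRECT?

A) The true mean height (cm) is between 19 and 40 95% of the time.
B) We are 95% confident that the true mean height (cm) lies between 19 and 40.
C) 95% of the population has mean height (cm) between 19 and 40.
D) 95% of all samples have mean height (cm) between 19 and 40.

A confidence interval represents our confidence in the procedure, not a probability statement about the parameter.

Key concept: If we repeated this sampling process many times and computed a 95% CI each time, about 95% of those intervals would contain the true population parameter.

For this specific interval (19, 40):
- Midpoint (point estimate): 29.5
- Margin of error: 10.5

The correct interpretation is the one stating confidence that the true parameter lies in the interval — option B.

B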